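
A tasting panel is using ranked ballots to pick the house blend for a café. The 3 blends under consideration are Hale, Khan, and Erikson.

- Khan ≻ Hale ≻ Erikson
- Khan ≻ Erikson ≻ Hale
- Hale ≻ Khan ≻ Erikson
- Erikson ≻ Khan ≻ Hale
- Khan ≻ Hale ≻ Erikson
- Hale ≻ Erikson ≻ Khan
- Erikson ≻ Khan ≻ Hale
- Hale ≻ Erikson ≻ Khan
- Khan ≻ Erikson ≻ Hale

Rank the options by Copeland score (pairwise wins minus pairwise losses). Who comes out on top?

Khan

Pairwise results:
  Hale vs Khan: Khan wins 6–3.
  Hale vs Erikson: Hale wins 5–4.
  Khan vs Erikson: Khan wins 5–4.
Copeland scores (wins − losses):
  Hale: 1 − 1 = 0
  Khan: 2 − 0 = 2
  Erikson: 0 − 2 = -2
Khan has the best Copeland score.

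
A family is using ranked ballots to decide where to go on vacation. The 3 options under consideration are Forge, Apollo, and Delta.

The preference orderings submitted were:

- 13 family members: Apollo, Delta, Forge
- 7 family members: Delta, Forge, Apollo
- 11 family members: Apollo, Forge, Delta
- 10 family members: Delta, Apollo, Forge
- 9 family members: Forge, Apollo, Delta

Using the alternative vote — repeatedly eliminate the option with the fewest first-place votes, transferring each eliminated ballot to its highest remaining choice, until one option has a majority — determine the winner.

Apollo

Round 1: Apollo 24, Delta 17, Forge 9. Forge has the fewest and is eliminated.
Round 2: Apollo 33, Delta 17. Apollo has a majority.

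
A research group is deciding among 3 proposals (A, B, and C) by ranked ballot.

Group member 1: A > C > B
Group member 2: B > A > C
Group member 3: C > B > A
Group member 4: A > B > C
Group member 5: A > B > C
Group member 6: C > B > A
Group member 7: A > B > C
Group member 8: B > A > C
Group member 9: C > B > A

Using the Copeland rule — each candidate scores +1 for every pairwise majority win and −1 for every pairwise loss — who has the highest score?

B

Pairwise results:
  A vs B: B wins 5–4.
  A vs C: A wins 6–3.
  B vs C: B wins 5–4.
Copeland scores (wins − losses):
  A: 1 − 1 = 0
  B: 2 − 0 = 2
  C: 0 − 2 = -2
B has the best Copeland score.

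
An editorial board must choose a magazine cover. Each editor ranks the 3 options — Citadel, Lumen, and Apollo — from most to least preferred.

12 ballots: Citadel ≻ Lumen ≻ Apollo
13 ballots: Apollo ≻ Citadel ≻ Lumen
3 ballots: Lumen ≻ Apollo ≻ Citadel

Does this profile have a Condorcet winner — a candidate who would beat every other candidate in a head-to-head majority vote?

Head-to-head results (28 voters total):
Citadel vs Lumen: Citadel wins 25–3.
Citadel vs Apollo: Apollo wins 16–12.
Lumen vs Apollo: Lumen wins 15–13.
No candidate beats all others: Citadel beats Lumen beats Apollo beats Citadel, a majority cycle.

No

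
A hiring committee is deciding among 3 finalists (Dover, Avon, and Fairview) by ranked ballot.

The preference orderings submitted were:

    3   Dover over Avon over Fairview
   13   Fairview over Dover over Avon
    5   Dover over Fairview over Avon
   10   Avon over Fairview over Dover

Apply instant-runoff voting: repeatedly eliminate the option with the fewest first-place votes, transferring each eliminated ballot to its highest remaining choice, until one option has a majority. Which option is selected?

Round 1: Fairview 13, Avon 10, Dover 8. Dover has the fewest and is eliminated.
Round 2: Fairview 18, Avon 13. Fairview has a majority.

Fairview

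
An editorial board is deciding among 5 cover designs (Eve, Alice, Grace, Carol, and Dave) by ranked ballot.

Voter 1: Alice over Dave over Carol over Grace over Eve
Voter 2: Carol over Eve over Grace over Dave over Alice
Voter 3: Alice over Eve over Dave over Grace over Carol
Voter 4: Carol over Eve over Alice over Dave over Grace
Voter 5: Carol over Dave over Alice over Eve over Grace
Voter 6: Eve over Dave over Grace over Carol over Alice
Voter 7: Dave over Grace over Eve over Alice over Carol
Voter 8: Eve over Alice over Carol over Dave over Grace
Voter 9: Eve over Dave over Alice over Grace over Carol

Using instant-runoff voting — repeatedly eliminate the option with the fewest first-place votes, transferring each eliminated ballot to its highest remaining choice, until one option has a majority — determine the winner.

Eve

Round 1: Eve 3, Carol 3, Alice 2, Dave 1, Grace 0. Grace has the fewest and is eliminated.
Round 2: Eve 3, Carol 3, Alice 2, Dave 1. Dave has the fewest and is eliminated.
Round 3: Eve 4, Carol 3, Alice 2. Alice has the fewest and is eliminated.
Round 4: Eve 5, Carol 4. Eve has a majority.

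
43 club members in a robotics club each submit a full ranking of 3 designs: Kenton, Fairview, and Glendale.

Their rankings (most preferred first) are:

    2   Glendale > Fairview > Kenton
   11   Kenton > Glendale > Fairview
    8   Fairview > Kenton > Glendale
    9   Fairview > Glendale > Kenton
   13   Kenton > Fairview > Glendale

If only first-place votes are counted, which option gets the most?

First-place vote totals:
  Kenton: 24
  Fairview: 17
  Glendale: 2
Kenton has the most first-place votes.

Kenton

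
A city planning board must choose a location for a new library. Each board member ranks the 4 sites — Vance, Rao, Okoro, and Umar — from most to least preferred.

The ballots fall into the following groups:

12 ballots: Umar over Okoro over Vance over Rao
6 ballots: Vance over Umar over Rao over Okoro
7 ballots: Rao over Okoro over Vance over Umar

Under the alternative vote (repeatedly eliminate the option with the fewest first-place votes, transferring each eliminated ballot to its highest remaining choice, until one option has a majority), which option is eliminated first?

Okoro

Round 1: Umar 12, Rao 7, Vance 6, Okoro 0. Okoro has the fewest and is eliminated.
Round 2: Umar 12, Rao 7, Vance 6. Vance has the fewest and is eliminated.
Round 3: Umar 18, Rao 7. Umar has a majority.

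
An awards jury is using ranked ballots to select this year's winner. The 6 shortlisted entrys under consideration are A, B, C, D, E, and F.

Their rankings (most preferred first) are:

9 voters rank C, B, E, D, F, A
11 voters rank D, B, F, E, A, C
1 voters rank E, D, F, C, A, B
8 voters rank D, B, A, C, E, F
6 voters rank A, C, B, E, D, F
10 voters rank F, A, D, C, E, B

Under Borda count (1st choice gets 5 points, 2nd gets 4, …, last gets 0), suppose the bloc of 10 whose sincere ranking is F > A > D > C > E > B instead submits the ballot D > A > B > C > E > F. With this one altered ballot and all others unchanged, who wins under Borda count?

D

Borda totals with the altered ballot: A 106, B 160, C 107, D 173, E 84, F 45.
The winner is unchanged: still D.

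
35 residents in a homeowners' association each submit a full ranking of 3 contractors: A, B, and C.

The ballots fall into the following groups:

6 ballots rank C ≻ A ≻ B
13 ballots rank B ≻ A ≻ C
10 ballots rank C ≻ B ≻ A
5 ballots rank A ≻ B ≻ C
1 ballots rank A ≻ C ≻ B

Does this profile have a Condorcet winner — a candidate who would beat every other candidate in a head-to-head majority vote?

Head-to-head results (35 voters total):
A vs B: B wins 23–12.
A vs C: A wins 19–16.
B vs C: B wins 18–17.
B beats each rival — A (23–12), C (18–17) — so B is the Condorcet winner.

Yes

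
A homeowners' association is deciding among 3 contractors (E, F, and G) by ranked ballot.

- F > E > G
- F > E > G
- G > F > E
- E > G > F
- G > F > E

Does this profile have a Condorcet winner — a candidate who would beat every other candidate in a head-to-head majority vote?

No

Head-to-head results (5 voters total):
E vs F: F wins 4–1.
E vs G: E wins 3–2.
F vs G: G wins 3–2.
No candidate beats all others: E beats G beats F beats E, a majority cycle.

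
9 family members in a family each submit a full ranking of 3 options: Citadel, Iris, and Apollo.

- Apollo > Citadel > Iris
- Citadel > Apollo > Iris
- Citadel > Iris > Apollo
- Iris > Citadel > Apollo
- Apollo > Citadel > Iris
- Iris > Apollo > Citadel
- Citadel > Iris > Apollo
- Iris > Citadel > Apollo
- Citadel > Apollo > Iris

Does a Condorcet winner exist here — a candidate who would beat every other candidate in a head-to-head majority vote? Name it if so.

Citadel

Head-to-head results (9 voters total):
Citadel vs Iris: Citadel wins 6–3.
Citadel vs Apollo: Citadel wins 6–3.
Iris vs Apollo: Iris wins 5–4.
Citadel beats each rival — Iris (6–3), Apollo (6–3) — so Citadel is the Condorcet winner.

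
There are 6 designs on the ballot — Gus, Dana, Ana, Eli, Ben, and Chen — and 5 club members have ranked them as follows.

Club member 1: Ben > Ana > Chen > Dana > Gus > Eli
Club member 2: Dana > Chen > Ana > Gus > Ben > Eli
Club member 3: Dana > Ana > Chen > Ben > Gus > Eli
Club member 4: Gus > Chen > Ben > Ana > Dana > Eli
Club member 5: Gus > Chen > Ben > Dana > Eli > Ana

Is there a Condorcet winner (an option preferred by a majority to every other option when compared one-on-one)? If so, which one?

Chen

Head-to-head results (5 voters total):
Gus vs Dana: Dana wins 3–2.
Gus vs Ana: Ana wins 3–2.
Gus vs Eli: Gus wins 5–0.
Gus vs Ben: Gus wins 3–2.
Gus vs Chen: Chen wins 3–2.
Dana vs Ana: Dana wins 3–2.
Dana vs Eli: Dana wins 5–0.
Dana vs Ben: Ben wins 3–2.
Dana vs Chen: Chen wins 3–2.
Ana vs Eli: Ana wins 4–1.
Ana vs Ben: Ben wins 3–2.
Ana vs Chen: Chen wins 3–2.
Eli vs Ben: Ben wins 5–0.
Eli vs Chen: Chen wins 5–0.
Ben vs Chen: Chen wins 4–1.
Chen beats each rival — Gus (3–2), Dana (3–2), Ana (3–2), Eli (5–0), Ben (4–1) — so Chen is the Condorcet winner.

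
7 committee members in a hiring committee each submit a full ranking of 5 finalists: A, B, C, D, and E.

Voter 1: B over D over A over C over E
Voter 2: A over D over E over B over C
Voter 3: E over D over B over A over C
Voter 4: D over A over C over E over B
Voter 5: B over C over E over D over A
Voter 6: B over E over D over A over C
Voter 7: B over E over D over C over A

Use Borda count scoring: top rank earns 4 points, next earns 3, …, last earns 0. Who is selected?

B

Borda scores:
  A: 2 + 4 + 1 + 3 + 0 + 1 + 0 = 11
  B: 4 + 1 + 2 + 0 + 4 + 4 + 4 = 19
  C: 1 + 0 + 0 + 2 + 3 + 0 + 1 = 7
  D: 3 + 3 + 3 + 4 + 1 + 2 + 2 = 18
  E: 0 + 2 + 4 + 1 + 2 + 3 + 3 = 15
B has the highest total.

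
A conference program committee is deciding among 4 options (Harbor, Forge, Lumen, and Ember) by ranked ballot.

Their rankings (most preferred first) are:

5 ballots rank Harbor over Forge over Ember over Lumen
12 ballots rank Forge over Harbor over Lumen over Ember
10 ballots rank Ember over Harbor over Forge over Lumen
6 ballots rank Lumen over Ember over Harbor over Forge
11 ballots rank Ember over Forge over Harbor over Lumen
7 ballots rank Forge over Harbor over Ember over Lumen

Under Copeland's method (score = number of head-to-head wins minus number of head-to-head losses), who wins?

Pairwise results:
  Harbor vs Forge: Forge wins 30–21.
  Harbor vs Lumen: Harbor wins 45–6.
  Harbor vs Ember: Ember wins 27–24.
  Forge vs Lumen: Forge wins 45–6.
  Forge vs Ember: Ember wins 27–24.
  Lumen vs Ember: Ember wins 33–18.
Copeland scores (wins − losses):
  Harbor: 1 − 2 = -1
  Forge: 2 − 1 = 1
  Lumen: 0 − 3 = -3
  Ember: 3 − 0 = 3
Ember has the best Copeland score.

Ember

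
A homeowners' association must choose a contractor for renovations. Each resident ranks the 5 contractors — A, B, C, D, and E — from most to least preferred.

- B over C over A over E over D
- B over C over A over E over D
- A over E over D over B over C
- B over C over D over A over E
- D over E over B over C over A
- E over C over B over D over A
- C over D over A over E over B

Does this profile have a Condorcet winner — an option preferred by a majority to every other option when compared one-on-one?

Head-to-head results (7 voters total):
A vs B: B wins 5–2.
A vs C: C wins 6–1.
A vs D: D wins 4–3.
A vs E: A wins 5–2.
B vs C: B wins 5–2.
B vs D: B wins 4–3.
B vs E: E wins 4–3.
C vs D: C wins 5–2.
C vs E: C wins 4–3.
D vs E: E wins 4–3.
No candidate beats all others: A beats E beats B beats A, a majority cycle.

No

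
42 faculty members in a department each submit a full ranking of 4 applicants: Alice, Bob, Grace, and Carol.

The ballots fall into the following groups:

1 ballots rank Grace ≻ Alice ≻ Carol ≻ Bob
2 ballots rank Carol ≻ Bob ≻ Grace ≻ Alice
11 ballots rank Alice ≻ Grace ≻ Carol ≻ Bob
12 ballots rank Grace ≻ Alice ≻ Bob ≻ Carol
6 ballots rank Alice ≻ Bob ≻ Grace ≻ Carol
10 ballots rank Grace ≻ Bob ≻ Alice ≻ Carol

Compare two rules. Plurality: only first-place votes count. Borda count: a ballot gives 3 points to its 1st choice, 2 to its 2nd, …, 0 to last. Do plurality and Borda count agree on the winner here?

Yes

Plurality first-place counts: Alice 17, Bob 0, Grace 23, Carol 2 → Grace.
Borda totals: Alice 87, Bob 48, Grace 99, Carol 18 → Grace.
The two rules agree on Grace.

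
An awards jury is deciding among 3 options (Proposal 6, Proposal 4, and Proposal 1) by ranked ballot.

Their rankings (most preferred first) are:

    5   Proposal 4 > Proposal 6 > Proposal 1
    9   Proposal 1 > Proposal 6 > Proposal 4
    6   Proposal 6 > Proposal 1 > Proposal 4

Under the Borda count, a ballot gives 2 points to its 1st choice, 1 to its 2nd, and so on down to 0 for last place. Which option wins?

Borda scores:
  Proposal 6: 5·1 + 9·1 + 6·2 = 26
  Proposal 4: 5·2 + 9·0 + 6·0 = 10
  Proposal 1: 5·0 + 9·2 + 6·1 = 24
Proposal 6 has the highest total.

Proposal 6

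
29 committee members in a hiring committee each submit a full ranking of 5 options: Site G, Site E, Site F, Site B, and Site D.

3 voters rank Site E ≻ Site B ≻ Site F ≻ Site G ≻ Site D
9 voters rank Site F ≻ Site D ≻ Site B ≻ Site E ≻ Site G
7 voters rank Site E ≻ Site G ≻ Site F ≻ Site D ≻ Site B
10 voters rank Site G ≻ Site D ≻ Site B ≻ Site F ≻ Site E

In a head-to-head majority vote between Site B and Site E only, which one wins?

Site B

Ballots ranking Site B above Site E: 9+10 = 19.
Ballots ranking Site E above Site B: 3+7 = 10.
Site B wins the head-to-head, 19–10.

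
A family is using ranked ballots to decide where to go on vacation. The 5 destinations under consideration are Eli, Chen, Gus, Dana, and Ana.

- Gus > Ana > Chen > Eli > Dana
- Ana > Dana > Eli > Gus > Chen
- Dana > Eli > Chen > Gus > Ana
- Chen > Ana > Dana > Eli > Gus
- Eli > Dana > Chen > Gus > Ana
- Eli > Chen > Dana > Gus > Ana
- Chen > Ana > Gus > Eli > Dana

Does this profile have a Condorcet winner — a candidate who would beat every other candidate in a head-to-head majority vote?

No

Head-to-head results (7 voters total):
Eli vs Chen: Eli wins 4–3.
Eli vs Gus: Eli wins 5–2.
Eli vs Dana: Eli wins 4–3.
Eli vs Ana: Ana wins 4–3.
Chen vs Gus: Chen wins 5–2.
Chen vs Dana: Chen wins 4–3.
Chen vs Ana: Chen wins 5–2.
Gus vs Dana: Dana wins 5–2.
Gus vs Ana: Gus wins 4–3.
Dana vs Ana: Ana wins 4–3.
No candidate beats all others: Eli beats Chen beats Ana beats Eli, a majority cycle.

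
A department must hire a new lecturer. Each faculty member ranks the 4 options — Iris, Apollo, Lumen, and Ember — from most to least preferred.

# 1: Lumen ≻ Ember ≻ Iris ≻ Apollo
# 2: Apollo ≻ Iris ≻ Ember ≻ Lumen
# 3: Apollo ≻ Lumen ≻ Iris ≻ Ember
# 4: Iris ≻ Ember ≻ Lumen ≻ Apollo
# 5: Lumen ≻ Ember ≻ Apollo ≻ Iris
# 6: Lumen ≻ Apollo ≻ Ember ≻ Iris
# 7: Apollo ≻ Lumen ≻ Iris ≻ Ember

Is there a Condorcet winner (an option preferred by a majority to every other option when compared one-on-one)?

Head-to-head results (7 voters total):
Iris vs Apollo: Apollo wins 5–2.
Iris vs Lumen: Lumen wins 5–2.
Iris vs Ember: Iris wins 4–3.
Apollo vs Lumen: Lumen wins 4–3.
Apollo vs Ember: Apollo wins 4–3.
Lumen vs Ember: Lumen wins 5–2.
Lumen beats each rival — Iris (5–2), Apollo (4–3), Ember (5–2) — so Lumen is the Condorcet winner.

Yes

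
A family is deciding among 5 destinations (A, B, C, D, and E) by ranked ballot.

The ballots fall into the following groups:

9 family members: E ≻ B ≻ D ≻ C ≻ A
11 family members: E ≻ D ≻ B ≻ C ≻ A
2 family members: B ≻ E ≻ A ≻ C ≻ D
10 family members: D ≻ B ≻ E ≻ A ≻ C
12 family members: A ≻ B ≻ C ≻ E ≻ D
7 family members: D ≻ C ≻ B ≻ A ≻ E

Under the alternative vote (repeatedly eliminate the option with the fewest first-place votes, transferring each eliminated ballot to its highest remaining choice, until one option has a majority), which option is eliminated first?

Round 1: E 20, D 17, A 12, B 2, C 0. C has the fewest and is eliminated.
Round 2: E 20, D 17, A 12, B 2. B has the fewest and is eliminated.
Round 3: E 22, D 17, A 12. A has the fewest and is eliminated.
Round 4: E 34, D 17. E has a majority.

C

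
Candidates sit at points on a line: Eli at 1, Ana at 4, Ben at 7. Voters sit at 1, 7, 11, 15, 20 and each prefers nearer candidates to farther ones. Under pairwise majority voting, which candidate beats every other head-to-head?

Ben

With single-peaked preferences on a line, the Condorcet winner is the candidate closest to the median voter.
The median voter (position 11) is closest to Ben at 7.
Check: Ben vs Ana — voters closer to Ben: 4 of 5.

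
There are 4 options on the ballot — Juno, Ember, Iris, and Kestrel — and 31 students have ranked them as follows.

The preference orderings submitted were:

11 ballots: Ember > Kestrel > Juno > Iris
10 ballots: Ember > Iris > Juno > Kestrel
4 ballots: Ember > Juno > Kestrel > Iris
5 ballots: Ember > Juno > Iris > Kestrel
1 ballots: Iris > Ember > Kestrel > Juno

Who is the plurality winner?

First-place vote totals:
  Juno: 0
  Ember: 30
  Iris: 1
  Kestrel: 0
Ember has the most first-place votes.

Ember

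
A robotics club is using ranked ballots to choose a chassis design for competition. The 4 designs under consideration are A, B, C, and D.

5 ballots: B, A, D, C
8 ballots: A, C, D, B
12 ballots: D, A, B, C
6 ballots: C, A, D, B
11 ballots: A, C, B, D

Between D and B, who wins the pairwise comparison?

Ballots ranking D above B: 8+12+6 = 26.
Ballots ranking B above D: 5+11 = 16.
D wins the head-to-head, 26–16.

D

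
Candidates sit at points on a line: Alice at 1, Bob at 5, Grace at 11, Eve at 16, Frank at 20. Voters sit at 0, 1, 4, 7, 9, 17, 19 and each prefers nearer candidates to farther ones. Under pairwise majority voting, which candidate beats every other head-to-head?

With single-peaked preferences on a line, the Condorcet winner is the candidate closest to the median voter.
The median voter (position 7) is closest to Bob at 5.
Check: Bob vs Grace — voters closer to Bob: 4 of 7.

Bob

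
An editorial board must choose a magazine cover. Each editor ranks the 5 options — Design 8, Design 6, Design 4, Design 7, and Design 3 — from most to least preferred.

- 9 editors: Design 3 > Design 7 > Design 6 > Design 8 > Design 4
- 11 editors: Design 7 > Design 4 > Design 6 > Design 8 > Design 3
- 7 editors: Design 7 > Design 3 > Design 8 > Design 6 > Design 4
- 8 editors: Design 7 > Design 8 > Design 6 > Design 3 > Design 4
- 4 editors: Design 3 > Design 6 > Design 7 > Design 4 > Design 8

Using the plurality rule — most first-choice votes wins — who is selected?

First-place vote totals:
  Design 8: 0
  Design 6: 0
  Design 4: 0
  Design 7: 26
  Design 3: 13
Design 7 has the most first-place votes.

Design 7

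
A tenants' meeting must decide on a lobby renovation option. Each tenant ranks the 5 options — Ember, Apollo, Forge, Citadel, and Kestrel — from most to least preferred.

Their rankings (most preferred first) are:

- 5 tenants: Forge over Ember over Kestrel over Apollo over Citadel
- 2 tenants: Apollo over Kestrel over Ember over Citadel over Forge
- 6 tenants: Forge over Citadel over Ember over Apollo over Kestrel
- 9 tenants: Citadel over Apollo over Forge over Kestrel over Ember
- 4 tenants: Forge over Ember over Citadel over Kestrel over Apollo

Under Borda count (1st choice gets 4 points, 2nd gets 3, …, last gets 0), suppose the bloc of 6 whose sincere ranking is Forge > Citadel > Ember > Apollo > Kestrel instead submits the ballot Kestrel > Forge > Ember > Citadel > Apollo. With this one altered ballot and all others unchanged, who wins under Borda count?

Borda totals with the altered ballot: Ember 43, Apollo 40, Forge 72, Citadel 52, Kestrel 53.
The winner is unchanged: still Forge.

Forge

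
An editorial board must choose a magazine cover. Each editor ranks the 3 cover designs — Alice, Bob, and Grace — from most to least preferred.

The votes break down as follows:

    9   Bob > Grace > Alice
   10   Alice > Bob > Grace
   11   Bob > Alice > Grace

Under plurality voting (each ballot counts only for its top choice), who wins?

Bob

First-place vote totals:
  Alice: 10
  Bob: 20
  Grace: 0
Bob has the most first-place votes.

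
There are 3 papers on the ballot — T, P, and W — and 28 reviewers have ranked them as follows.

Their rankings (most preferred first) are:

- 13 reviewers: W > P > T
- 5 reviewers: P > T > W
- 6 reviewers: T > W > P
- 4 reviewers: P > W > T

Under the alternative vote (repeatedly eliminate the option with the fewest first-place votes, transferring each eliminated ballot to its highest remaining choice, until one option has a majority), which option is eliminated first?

T

Round 1: W 13, P 9, T 6. T has the fewest and is eliminated.
Round 2: W 19, P 9. W has a majority.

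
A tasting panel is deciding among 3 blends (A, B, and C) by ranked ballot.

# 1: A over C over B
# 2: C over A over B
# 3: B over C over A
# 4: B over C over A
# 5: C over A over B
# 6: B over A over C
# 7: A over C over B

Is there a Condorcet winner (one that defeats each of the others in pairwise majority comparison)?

Head-to-head results (7 voters total):
A vs B: A wins 4–3.
A vs C: C wins 4–3.
B vs C: C wins 4–3.
C beats each rival — A (4–3), B (4–3) — so C is the Condorcet winner.

Yes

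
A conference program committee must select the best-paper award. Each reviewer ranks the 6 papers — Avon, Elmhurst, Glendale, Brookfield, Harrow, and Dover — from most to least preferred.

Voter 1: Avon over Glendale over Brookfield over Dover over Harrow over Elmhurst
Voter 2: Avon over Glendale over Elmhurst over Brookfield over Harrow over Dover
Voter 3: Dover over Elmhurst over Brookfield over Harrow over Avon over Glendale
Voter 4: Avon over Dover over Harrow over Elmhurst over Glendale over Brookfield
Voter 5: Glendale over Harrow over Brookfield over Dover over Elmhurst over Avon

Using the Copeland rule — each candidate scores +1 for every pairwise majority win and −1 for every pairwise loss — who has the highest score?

Pairwise results:
  Avon vs Elmhurst: Avon wins 3–2.
  Avon vs Glendale: Avon wins 4–1.
  Avon vs Brookfield: Avon wins 3–2.
  Avon vs Harrow: Avon wins 3–2.
  Avon vs Dover: Avon wins 3–2.
  Elmhurst vs Glendale: Glendale wins 3–2.
  Elmhurst vs Brookfield: Elmhurst wins 3–2.
  Elmhurst vs Harrow: Harrow wins 3–2.
  Elmhurst vs Dover: Dover wins 4–1.
  Glendale vs Brookfield: Glendale wins 4–1.
  Glendale vs Harrow: Glendale wins 3–2.
  Glendale vs Dover: Glendale wins 3–2.
  Brookfield vs Harrow: Brookfield wins 3–2.
  Brookfield vs Dover: Brookfield wins 3–2.
  Harrow vs Dover: Dover wins 3–2.
Copeland scores (wins − losses):
  Avon: 5 − 0 = 5
  Elmhurst: 1 − 4 = -3
  Glendale: 4 − 1 = 3
  Brookfield: 2 − 3 = -1
  Harrow: 1 − 4 = -3
  Dover: 2 − 3 = -1
Avon has the best Copeland score.

Avon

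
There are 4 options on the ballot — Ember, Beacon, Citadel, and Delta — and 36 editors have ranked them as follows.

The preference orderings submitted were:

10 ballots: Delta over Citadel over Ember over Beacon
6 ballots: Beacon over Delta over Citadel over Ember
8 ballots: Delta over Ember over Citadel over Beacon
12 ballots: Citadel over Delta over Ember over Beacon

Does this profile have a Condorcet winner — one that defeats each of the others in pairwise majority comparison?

Head-to-head results (36 voters total):
Ember vs Beacon: Ember wins 30–6.
Ember vs Citadel: Citadel wins 28–8.
Ember vs Delta: Delta wins 36–0.
Beacon vs Citadel: Citadel wins 30–6.
Beacon vs Delta: Delta wins 30–6.
Citadel vs Delta: Delta wins 24–12.
Delta beats each rival — Ember (36–0), Beacon (30–6), Citadel (24–12) — so Delta is the Condorcet winner.

Yes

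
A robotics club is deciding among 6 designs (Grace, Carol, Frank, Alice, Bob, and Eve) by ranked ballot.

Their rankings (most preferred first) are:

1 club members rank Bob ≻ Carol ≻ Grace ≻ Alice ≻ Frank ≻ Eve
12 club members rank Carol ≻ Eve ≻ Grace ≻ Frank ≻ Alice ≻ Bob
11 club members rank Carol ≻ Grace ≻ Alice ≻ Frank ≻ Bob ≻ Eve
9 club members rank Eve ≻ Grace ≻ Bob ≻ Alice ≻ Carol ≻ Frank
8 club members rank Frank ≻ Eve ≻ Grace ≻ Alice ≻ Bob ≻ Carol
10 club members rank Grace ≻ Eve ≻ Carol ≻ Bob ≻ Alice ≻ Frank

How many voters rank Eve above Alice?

Ballots ranking Eve above Alice: 12+9+8+10 = 39.
Ballots ranking Alice above Eve: 1+11 = 12.
So 39 of 51 voters prefer Eve to Alice.

39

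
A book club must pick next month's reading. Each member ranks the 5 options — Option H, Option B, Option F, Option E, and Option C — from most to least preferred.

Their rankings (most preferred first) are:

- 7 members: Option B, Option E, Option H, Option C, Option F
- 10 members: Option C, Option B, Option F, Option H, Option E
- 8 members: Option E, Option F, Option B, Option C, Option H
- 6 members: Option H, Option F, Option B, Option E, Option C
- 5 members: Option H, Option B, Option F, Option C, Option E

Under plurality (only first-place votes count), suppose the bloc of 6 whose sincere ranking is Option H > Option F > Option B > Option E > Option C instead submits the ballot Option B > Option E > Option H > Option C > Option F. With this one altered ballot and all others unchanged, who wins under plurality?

Option B

First-place totals with the altered ballot: Option H 5, Option B 13, Option F 0, Option E 8, Option C 10.
The switch changes the winner from Option H to Option B.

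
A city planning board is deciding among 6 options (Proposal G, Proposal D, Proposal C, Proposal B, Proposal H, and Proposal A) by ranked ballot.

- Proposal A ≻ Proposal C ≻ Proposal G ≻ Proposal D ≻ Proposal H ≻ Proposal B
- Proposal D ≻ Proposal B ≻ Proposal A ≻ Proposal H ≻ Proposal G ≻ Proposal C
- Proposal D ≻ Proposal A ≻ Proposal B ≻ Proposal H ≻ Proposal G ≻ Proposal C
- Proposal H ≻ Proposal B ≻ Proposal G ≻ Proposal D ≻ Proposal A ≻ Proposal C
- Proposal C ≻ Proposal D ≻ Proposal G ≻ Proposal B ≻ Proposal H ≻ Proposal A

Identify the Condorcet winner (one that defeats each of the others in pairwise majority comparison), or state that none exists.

Proposal D

Head-to-head results (5 voters total):
Proposal G vs Proposal D: Proposal D wins 3–2.
Proposal G vs Proposal C: Proposal G wins 3–2.
Proposal G vs Proposal B: Proposal B wins 3–2.
Proposal G vs Proposal H: Proposal H wins 3–2.
Proposal G vs Proposal A: Proposal A wins 3–2.
Proposal D vs Proposal C: Proposal D wins 3–2.
Proposal D vs Proposal B: Proposal D wins 4–1.
Proposal D vs Proposal H: Proposal D wins 4–1.
Proposal D vs Proposal A: Proposal D wins 4–1.
Proposal C vs Proposal B: Proposal B wins 3–2.
Proposal C vs Proposal H: Proposal H wins 3–2.
Proposal C vs Proposal A: Proposal A wins 4–1.
Proposal B vs Proposal H: Proposal B wins 3–2.
Proposal B vs Proposal A: Proposal B wins 3–2.
Proposal H vs Proposal A: Proposal A wins 3–2.
Proposal D beats each rival — Proposal G (3–2), Proposal C (3–2), Proposal B (4–1), Proposal H (4–1), Proposal A (4–1) — so Proposal D is the Condorcet winner.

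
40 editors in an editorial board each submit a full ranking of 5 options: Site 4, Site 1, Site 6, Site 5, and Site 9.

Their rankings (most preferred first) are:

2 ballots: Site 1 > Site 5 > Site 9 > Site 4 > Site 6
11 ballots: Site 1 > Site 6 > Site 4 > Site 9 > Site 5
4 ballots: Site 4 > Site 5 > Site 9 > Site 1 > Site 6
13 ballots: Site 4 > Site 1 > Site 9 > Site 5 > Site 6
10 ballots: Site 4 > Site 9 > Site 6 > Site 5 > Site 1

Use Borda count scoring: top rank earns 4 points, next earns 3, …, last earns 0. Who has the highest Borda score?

Borda scores:
  Site 4: 2·1 + 11·2 + 4·4 + 13·4 + 10·4 = 132
  Site 1: 2·4 + 11·4 + 4·1 + 13·3 + 10·0 = 95
  Site 6: 2·0 + 11·3 + 4·0 + 13·0 + 10·2 = 53
  Site 5: 2·3 + 11·0 + 4·3 + 13·1 + 10·1 = 41
  Site 9: 2·2 + 11·1 + 4·2 + 13·2 + 10·3 = 79
Site 4 has the highest total.

Site 4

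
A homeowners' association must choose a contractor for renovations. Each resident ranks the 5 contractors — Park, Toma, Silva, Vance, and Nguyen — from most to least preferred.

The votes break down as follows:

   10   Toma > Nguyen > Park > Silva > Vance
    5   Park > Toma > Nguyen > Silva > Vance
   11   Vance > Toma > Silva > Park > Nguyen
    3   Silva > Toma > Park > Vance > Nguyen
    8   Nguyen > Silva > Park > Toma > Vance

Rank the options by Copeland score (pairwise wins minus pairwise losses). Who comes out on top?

Toma

Pairwise results:
  Park vs Toma: Toma wins 24–13.
  Park vs Silva: Silva wins 22–15.
  Park vs Vance: Park wins 26–11.
  Park vs Nguyen: Park wins 19–18.
  Toma vs Silva: Toma wins 26–11.
  Toma vs Vance: Toma wins 26–11.
  Toma vs Nguyen: Toma wins 29–8.
  Silva vs Vance: Silva wins 26–11.
  Silva vs Nguyen: Nguyen wins 23–14.
  Vance vs Nguyen: Nguyen wins 23–14.
Copeland scores (wins − losses):
  Park: 2 − 2 = 0
  Toma: 4 − 0 = 4
  Silva: 2 − 2 = 0
  Vance: 0 − 4 = -4
  Nguyen: 2 − 2 = 0
Toma has the best Copeland score.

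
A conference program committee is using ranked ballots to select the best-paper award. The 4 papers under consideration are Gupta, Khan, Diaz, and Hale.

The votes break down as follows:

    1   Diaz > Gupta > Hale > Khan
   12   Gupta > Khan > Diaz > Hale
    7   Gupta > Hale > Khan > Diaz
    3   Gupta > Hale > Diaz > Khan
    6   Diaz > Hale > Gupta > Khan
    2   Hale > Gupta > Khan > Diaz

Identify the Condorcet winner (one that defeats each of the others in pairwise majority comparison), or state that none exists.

Gupta

Head-to-head results (31 voters total):
Gupta vs Khan: Gupta wins 31–0.
Gupta vs Diaz: Gupta wins 24–7.
Gupta vs Hale: Gupta wins 23–8.
Khan vs Diaz: Khan wins 21–10.
Khan vs Hale: Hale wins 19–12.
Diaz vs Hale: Diaz wins 19–12.
Gupta beats each rival — Khan (31–0), Diaz (24–7), Hale (23–8) — so Gupta is the Condorcet winner.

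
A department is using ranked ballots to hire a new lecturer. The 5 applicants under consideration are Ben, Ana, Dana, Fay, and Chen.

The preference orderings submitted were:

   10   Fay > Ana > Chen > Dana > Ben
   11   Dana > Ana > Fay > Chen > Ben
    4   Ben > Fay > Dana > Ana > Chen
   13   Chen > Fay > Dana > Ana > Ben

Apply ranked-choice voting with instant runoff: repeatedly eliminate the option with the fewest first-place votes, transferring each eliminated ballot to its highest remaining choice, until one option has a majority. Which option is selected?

Round 1: Chen 13, Dana 11, Fay 10, Ben 4, Ana 0. Ana has the fewest and is eliminated.
Round 2: Chen 13, Dana 11, Fay 10, Ben 4. Ben has the fewest and is eliminated.
Round 3: Fay 14, Chen 13, Dana 11. Dana has the fewest and is eliminated.
Round 4: Fay 25, Chen 13. Fay has a majority.

Fay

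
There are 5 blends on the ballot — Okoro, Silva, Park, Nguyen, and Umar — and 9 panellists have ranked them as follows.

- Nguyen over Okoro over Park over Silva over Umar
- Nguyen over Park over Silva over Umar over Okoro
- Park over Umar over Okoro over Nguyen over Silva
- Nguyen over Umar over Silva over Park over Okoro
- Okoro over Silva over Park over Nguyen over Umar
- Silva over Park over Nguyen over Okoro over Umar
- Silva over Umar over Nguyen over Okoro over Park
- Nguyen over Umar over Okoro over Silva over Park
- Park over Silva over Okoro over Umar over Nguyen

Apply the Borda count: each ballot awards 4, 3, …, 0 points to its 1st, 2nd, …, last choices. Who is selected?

Borda scores:
  Okoro: 3 + 0 + 2 + 0 + 4 + 1 + 1 + 2 + 2 = 15
  Silva: 1 + 2 + 0 + 2 + 3 + 4 + 4 + 1 + 3 = 20
  Park: 2 + 3 + 4 + 1 + 2 + 3 + 0 + 0 + 4 = 19
  Nguyen: 4 + 4 + 1 + 4 + 1 + 2 + 2 + 4 + 0 = 22
  Umar: 0 + 1 + 3 + 3 + 0 + 0 + 3 + 3 + 1 = 14
Nguyen has the highest total.

Nguyen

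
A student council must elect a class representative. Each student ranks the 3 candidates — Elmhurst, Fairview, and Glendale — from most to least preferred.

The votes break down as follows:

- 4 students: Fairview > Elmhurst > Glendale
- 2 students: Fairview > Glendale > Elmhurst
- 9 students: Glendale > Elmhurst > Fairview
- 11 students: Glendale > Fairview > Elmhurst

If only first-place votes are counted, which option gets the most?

Glendale

First-place vote totals:
  Elmhurst: 0
  Fairview: 6
  Glendale: 20
Glendale has the most first-place votes.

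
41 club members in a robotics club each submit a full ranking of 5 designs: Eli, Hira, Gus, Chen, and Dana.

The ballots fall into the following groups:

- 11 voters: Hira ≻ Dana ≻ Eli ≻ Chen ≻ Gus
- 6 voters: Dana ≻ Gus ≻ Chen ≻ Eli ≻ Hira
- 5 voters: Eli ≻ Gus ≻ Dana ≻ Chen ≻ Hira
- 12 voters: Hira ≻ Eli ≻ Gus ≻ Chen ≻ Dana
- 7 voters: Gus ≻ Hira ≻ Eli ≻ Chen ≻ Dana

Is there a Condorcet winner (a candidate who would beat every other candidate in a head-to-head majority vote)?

Yes

Head-to-head results (41 voters total):
Eli vs Hira: Hira wins 30–11.
Eli vs Gus: Eli wins 28–13.
Eli vs Chen: Eli wins 35–6.
Eli vs Dana: Eli wins 24–17.
Hira vs Gus: Hira wins 23–18.
Hira vs Chen: Hira wins 30–11.
Hira vs Dana: Hira wins 30–11.
Gus vs Chen: Gus wins 30–11.
Gus vs Dana: Gus wins 24–17.
Chen vs Dana: Dana wins 22–19.
Hira beats each rival — Eli (30–11), Gus (23–18), Chen (30–11), Dana (30–11) — so Hira is the Condorcet winner.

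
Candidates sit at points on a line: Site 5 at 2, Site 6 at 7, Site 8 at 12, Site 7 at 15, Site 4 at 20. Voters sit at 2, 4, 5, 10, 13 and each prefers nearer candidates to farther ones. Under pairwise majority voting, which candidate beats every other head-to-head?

Site 6

With single-peaked preferences on a line, the Condorcet winner is the candidate closest to the median voter.
The median voter (position 5) is closest to Site 6 at 7.
Check: Site 6 vs Site 4 — voters closer to Site 6: 5 of 5.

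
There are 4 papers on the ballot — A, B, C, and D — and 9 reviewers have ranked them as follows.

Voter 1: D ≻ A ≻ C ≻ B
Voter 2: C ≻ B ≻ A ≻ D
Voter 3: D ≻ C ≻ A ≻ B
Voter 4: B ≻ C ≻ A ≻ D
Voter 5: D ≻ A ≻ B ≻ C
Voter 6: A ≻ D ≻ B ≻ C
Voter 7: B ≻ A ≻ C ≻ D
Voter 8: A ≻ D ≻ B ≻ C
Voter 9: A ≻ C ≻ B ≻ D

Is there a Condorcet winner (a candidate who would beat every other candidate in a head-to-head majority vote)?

Head-to-head results (9 voters total):
A vs B: A wins 6–3.
A vs C: A wins 6–3.
A vs D: A wins 6–3.
B vs C: B wins 5–4.
B vs D: D wins 5–4.
C vs D: D wins 5–4.
A beats each rival — B (6–3), C (6–3), D (6–3) — so A is the Condorcet winner.

Yes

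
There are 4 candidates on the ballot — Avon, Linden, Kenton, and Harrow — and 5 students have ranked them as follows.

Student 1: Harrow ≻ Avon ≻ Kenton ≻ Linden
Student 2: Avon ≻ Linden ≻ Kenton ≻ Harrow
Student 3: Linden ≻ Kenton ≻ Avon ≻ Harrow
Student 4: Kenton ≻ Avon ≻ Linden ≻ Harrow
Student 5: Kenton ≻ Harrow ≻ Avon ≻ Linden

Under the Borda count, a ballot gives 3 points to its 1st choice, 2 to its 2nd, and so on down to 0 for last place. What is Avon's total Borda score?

9

Borda scores:
  Avon: 2 + 3 + 1 + 2 + 1 = 9
  Linden: 0 + 2 + 3 + 1 + 0 = 6
  Kenton: 1 + 1 + 2 + 3 + 3 = 10
  Harrow: 3 + 0 + 0 + 0 + 2 = 5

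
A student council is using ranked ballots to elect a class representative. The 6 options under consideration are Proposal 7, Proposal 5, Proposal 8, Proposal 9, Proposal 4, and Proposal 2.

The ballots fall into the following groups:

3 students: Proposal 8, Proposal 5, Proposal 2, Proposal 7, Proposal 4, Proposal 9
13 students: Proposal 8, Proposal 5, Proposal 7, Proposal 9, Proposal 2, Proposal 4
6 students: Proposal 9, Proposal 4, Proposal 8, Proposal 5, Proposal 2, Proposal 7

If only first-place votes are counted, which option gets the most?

Proposal 8

First-place vote totals:
  Proposal 7: 0
  Proposal 5: 0
  Proposal 8: 16
  Proposal 9: 6
  Proposal 4: 0
  Proposal 2: 0
Proposal 8 has the most first-place votes.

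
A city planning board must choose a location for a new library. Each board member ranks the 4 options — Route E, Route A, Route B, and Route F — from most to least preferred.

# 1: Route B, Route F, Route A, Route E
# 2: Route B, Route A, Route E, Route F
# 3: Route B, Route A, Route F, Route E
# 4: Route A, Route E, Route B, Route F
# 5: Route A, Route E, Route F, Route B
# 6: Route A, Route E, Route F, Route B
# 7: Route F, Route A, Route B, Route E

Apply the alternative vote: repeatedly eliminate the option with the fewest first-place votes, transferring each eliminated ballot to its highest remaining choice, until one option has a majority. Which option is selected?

Route A

Round 1: Route A 3, Route B 3, Route F 1, Route E 0. Route E has the fewest and is eliminated.
Round 2: Route A 3, Route B 3, Route F 1. Route F has the fewest and is eliminated.
Round 3: Route A 4, Route B 3. Route A has a majority.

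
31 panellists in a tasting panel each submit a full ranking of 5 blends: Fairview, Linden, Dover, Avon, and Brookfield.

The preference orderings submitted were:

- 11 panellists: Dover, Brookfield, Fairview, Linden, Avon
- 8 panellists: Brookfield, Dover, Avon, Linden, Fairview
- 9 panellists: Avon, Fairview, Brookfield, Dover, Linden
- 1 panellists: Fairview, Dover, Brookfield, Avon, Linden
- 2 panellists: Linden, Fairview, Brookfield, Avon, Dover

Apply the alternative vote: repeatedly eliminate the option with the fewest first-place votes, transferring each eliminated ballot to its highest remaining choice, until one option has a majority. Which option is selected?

Round 1: Dover 11, Avon 9, Brookfield 8, Linden 2, Fairview 1. Fairview has the fewest and is eliminated.
Round 2: Dover 12, Avon 9, Brookfield 8, Linden 2. Linden has the fewest and is eliminated.
Round 3: Dover 12, Brookfield 10, Avon 9. Avon has the fewest and is eliminated.
Round 4: Brookfield 19, Dover 12. Brookfield has a majority.

Brookfield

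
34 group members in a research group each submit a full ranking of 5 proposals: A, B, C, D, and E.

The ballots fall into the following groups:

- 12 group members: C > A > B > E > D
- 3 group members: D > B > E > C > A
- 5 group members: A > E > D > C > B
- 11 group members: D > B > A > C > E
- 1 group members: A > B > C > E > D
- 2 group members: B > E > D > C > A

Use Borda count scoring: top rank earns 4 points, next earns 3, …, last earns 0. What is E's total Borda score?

40

Borda scores:
  A: 12·3 + 3·0 + 5·4 + 11·2 + 4 + 2·0 = 82
  B: 12·2 + 3·3 + 5·0 + 11·3 + 3 + 2·4 = 77
  C: 12·4 + 3·1 + 5·1 + 11·1 + 2 + 2·1 = 71
  D: 12·0 + 3·4 + 5·2 + 11·4 + 0 + 2·2 = 70
  E: 12·1 + 3·2 + 5·3 + 11·0 + 1 + 2·3 = 40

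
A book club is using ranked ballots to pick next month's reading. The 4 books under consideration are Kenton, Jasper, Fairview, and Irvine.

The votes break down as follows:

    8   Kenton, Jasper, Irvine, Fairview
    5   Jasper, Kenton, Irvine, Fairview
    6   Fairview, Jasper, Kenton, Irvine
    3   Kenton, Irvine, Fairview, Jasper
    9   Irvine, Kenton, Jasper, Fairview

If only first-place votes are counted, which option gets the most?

First-place vote totals:
  Kenton: 11
  Jasper: 5
  Fairview: 6
  Irvine: 9
Kenton has the most first-place votes.

Kenton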